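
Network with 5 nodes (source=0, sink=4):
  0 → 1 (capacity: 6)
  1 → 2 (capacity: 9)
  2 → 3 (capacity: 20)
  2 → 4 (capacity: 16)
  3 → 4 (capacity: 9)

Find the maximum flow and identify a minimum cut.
Max flow = 6, Min cut edges: (0,1)

Maximum flow: 6
Minimum cut: (0,1)
Partition: S = [0], T = [1, 2, 3, 4]

Max-flow min-cut theorem verified: both equal 6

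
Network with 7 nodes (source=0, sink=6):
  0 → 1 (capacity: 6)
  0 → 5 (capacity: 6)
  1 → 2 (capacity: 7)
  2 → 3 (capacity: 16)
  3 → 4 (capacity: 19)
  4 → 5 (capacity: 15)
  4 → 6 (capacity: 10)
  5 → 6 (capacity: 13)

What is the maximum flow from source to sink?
Maximum flow = 12

Max flow: 12

Flow assignment:
  0 → 1: 6/6
  0 → 5: 6/6
  1 → 2: 6/7
  2 → 3: 6/16
  3 → 4: 6/19
  4 → 6: 6/10
  5 → 6: 6/13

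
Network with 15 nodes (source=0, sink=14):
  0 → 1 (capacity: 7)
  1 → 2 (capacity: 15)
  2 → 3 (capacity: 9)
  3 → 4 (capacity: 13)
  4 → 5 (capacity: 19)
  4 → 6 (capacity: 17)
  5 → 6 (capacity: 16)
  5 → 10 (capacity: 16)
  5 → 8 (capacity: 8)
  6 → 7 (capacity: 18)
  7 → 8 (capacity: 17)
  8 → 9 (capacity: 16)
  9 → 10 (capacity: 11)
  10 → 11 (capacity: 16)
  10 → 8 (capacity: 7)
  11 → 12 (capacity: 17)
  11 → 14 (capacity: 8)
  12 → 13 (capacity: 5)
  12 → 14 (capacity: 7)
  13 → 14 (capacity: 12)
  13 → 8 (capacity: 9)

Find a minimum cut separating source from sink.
Min cut value = 7, edges: (0,1)

Min cut value: 7
Partition: S = [0], T = [1, 2, 3, 4, 5, 6, 7, 8, 9, 10, 11, 12, 13, 14]
Cut edges: (0,1)

By max-flow min-cut theorem, max flow = min cut = 7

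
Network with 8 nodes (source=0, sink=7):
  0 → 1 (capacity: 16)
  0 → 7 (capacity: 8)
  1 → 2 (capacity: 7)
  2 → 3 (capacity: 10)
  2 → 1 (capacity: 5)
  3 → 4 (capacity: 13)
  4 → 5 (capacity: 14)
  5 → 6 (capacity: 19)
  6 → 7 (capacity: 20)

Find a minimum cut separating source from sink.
Min cut value = 15, edges: (0,7), (1,2)

Min cut value: 15
Partition: S = [0, 1], T = [2, 3, 4, 5, 6, 7]
Cut edges: (0,7), (1,2)

By max-flow min-cut theorem, max flow = min cut = 15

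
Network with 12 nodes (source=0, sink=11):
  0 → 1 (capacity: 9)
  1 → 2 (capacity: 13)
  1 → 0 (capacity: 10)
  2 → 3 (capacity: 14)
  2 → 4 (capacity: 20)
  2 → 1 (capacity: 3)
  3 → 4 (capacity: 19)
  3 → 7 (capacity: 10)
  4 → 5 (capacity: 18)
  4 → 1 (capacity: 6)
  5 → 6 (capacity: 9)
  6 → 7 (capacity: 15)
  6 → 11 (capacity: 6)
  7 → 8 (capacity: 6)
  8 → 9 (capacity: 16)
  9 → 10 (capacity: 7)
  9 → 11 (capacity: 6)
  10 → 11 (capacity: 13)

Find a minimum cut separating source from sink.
Min cut value = 9, edges: (0,1)

Min cut value: 9
Partition: S = [0], T = [1, 2, 3, 4, 5, 6, 7, 8, 9, 10, 11]
Cut edges: (0,1)

By max-flow min-cut theorem, max flow = min cut = 9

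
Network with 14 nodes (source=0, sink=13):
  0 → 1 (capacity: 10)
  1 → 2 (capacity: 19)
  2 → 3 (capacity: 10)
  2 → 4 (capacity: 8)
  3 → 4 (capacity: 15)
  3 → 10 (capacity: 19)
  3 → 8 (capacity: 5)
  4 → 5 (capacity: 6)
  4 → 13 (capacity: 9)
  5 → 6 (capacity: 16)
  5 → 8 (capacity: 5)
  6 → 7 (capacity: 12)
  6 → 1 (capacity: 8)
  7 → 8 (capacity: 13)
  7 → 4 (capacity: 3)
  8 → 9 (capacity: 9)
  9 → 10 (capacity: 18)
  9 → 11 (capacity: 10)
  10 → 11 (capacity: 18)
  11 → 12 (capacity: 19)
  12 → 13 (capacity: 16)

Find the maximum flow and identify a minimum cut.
Max flow = 10, Min cut edges: (0,1)

Maximum flow: 10
Minimum cut: (0,1)
Partition: S = [0], T = [1, 2, 3, 4, 5, 6, 7, 8, 9, 10, 11, 12, 13]

Max-flow min-cut theorem verified: both equal 10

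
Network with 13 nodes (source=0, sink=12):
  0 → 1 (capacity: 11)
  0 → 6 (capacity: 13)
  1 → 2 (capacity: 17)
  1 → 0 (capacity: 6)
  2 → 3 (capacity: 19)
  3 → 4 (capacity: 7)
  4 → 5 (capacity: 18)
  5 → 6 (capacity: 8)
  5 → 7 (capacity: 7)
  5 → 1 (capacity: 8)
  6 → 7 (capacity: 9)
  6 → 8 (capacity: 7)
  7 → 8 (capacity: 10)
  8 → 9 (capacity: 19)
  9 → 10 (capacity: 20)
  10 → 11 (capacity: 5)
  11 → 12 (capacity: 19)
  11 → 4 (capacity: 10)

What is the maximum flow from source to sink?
Maximum flow = 5

Max flow: 5

Flow assignment:
  0 → 1: 4/11
  0 → 6: 1/13
  1 → 2: 7/17
  2 → 3: 7/19
  3 → 4: 7/7
  4 → 5: 7/18
  5 → 6: 3/8
  5 → 7: 1/7
  5 → 1: 3/8
  6 → 7: 4/9
  7 → 8: 5/10
  8 → 9: 5/19
  9 → 10: 5/20
  10 → 11: 5/5
  11 → 12: 5/19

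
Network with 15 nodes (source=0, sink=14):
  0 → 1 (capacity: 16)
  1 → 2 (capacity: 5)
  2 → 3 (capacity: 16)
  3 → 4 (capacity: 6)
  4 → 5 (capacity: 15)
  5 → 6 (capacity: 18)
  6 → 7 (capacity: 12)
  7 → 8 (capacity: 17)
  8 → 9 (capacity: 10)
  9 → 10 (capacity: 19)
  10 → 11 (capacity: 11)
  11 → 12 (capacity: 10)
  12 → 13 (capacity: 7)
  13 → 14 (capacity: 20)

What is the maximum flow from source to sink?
Maximum flow = 5

Max flow: 5

Flow assignment:
  0 → 1: 5/16
  1 → 2: 5/5
  2 → 3: 5/16
  3 → 4: 5/6
  4 → 5: 5/15
  5 → 6: 5/18
  6 → 7: 5/12
  7 → 8: 5/17
  8 → 9: 5/10
  9 → 10: 5/19
  10 → 11: 5/11
  11 → 12: 5/10
  12 → 13: 5/7
  13 → 14: 5/20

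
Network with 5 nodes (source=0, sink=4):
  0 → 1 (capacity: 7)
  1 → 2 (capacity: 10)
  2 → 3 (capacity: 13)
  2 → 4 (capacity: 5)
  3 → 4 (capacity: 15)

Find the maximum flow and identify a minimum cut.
Max flow = 7, Min cut edges: (0,1)

Maximum flow: 7
Minimum cut: (0,1)
Partition: S = [0], T = [1, 2, 3, 4]

Max-flow min-cut theorem verified: both equal 7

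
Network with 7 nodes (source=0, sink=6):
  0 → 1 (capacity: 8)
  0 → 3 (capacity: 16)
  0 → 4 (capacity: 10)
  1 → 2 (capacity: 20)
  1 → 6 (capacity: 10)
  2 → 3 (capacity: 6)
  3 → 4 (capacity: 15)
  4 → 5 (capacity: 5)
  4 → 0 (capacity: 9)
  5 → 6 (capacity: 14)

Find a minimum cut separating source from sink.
Min cut value = 13, edges: (0,1), (4,5)

Min cut value: 13
Partition: S = [0, 2, 3, 4], T = [1, 5, 6]
Cut edges: (0,1), (4,5)

By max-flow min-cut theorem, max flow = min cut = 13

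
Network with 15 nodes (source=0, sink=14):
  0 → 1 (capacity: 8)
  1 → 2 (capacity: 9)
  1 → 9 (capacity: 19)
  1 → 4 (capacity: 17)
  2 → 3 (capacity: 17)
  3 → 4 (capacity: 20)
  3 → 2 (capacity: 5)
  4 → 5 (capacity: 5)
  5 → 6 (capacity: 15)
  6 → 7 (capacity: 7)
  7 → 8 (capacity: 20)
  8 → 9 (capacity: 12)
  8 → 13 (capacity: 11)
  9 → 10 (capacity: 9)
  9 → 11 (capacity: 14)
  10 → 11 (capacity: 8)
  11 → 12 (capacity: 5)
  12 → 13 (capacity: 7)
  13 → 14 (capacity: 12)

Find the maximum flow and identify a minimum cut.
Max flow = 8, Min cut edges: (0,1)

Maximum flow: 8
Minimum cut: (0,1)
Partition: S = [0], T = [1, 2, 3, 4, 5, 6, 7, 8, 9, 10, 11, 12, 13, 14]

Max-flow min-cut theorem verified: both equal 8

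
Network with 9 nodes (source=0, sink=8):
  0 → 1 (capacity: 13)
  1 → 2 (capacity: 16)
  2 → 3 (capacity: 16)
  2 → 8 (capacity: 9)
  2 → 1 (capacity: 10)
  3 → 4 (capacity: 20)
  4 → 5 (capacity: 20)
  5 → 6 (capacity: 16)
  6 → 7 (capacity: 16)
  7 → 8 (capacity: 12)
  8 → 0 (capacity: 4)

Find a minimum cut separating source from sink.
Min cut value = 13, edges: (0,1)

Min cut value: 13
Partition: S = [0], T = [1, 2, 3, 4, 5, 6, 7, 8]
Cut edges: (0,1)

By max-flow min-cut theorem, max flow = min cut = 13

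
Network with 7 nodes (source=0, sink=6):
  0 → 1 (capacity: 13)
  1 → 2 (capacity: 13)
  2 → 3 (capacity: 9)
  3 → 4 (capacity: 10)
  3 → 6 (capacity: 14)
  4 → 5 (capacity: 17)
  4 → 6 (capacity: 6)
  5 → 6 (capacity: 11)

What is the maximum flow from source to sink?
Maximum flow = 9

Max flow: 9

Flow assignment:
  0 → 1: 9/13
  1 → 2: 9/13
  2 → 3: 9/9
  3 → 6: 9/14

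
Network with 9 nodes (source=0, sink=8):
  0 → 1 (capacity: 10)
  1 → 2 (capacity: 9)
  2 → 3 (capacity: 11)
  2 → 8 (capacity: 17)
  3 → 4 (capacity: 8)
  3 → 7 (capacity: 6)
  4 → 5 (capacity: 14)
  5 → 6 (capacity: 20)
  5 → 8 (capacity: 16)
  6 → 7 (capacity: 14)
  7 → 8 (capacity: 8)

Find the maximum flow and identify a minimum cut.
Max flow = 9, Min cut edges: (1,2)

Maximum flow: 9
Minimum cut: (1,2)
Partition: S = [0, 1], T = [2, 3, 4, 5, 6, 7, 8]

Max-flow min-cut theorem verified: both equal 9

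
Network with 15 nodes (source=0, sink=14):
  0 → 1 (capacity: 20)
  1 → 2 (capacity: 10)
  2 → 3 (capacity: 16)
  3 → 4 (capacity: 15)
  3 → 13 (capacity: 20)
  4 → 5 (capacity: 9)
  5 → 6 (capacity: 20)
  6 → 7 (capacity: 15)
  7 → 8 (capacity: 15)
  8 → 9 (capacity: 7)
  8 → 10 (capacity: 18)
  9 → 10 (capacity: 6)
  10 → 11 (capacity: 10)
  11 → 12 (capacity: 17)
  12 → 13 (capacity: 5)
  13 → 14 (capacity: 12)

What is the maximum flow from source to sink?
Maximum flow = 10

Max flow: 10

Flow assignment:
  0 → 1: 10/20
  1 → 2: 10/10
  2 → 3: 10/16
  3 → 13: 10/20
  13 → 14: 10/12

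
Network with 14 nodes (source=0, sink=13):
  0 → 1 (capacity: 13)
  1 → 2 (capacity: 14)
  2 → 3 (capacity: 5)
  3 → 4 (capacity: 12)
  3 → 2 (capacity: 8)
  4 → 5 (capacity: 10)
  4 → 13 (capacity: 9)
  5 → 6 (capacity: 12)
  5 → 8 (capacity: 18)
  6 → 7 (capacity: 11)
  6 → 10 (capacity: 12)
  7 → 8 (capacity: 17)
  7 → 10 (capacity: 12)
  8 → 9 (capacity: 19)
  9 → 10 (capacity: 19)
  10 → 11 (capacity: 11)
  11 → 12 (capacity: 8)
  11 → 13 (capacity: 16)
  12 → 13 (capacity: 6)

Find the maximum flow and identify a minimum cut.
Max flow = 5, Min cut edges: (2,3)

Maximum flow: 5
Minimum cut: (2,3)
Partition: S = [0, 1, 2], T = [3, 4, 5, 6, 7, 8, 9, 10, 11, 12, 13]

Max-flow min-cut theorem verified: both equal 5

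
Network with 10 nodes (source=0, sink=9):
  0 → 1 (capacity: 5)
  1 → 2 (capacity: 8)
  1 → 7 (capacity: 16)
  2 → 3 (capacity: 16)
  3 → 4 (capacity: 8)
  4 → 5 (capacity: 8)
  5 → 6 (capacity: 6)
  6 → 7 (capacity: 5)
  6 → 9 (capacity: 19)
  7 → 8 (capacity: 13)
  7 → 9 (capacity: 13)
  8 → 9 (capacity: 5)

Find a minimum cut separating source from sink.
Min cut value = 5, edges: (0,1)

Min cut value: 5
Partition: S = [0], T = [1, 2, 3, 4, 5, 6, 7, 8, 9]
Cut edges: (0,1)

By max-flow min-cut theorem, max flow = min cut = 5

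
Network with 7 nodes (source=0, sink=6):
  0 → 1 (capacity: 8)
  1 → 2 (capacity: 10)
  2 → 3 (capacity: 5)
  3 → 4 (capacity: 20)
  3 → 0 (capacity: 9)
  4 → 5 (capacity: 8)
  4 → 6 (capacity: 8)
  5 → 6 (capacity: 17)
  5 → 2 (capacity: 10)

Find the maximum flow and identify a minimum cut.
Max flow = 5, Min cut edges: (2,3)

Maximum flow: 5
Minimum cut: (2,3)
Partition: S = [0, 1, 2], T = [3, 4, 5, 6]

Max-flow min-cut theorem verified: both equal 5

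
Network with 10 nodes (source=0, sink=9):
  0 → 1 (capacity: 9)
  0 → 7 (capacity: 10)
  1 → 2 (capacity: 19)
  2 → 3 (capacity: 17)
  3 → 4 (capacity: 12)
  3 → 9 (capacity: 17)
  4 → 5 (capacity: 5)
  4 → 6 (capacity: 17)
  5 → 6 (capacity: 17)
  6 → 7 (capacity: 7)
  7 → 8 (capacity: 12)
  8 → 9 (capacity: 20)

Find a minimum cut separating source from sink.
Min cut value = 19, edges: (0,1), (0,7)

Min cut value: 19
Partition: S = [0], T = [1, 2, 3, 4, 5, 6, 7, 8, 9]
Cut edges: (0,1), (0,7)

By max-flow min-cut theorem, max flow = min cut = 19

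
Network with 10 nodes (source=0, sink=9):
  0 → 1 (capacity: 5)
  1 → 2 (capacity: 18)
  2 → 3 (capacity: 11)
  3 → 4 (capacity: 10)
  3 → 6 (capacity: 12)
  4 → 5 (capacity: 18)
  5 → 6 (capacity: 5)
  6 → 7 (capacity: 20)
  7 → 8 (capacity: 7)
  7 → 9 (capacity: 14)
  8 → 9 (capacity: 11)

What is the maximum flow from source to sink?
Maximum flow = 5

Max flow: 5

Flow assignment:
  0 → 1: 5/5
  1 → 2: 5/18
  2 → 3: 5/11
  3 → 6: 5/12
  6 → 7: 5/20
  7 → 9: 5/14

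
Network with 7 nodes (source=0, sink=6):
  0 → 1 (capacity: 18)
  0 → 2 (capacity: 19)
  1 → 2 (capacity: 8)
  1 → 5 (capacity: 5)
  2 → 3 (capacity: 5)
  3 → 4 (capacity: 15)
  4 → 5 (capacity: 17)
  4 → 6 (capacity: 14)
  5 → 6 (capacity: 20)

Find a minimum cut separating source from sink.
Min cut value = 10, edges: (1,5), (2,3)

Min cut value: 10
Partition: S = [0, 1, 2], T = [3, 4, 5, 6]
Cut edges: (1,5), (2,3)

By max-flow min-cut theorem, max flow = min cut = 10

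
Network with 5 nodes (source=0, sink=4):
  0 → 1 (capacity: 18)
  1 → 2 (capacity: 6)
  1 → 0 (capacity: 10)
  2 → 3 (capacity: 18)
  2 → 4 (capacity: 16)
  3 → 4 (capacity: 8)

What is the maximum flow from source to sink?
Maximum flow = 6

Max flow: 6

Flow assignment:
  0 → 1: 6/18
  1 → 2: 6/6
  2 → 4: 6/16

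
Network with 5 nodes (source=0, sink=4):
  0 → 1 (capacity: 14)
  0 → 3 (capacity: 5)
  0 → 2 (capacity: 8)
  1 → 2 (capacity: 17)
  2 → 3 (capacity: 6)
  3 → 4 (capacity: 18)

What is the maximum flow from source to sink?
Maximum flow = 11

Max flow: 11

Flow assignment:
  0 → 1: 6/14
  0 → 3: 5/5
  1 → 2: 6/17
  2 → 3: 6/6
  3 → 4: 11/18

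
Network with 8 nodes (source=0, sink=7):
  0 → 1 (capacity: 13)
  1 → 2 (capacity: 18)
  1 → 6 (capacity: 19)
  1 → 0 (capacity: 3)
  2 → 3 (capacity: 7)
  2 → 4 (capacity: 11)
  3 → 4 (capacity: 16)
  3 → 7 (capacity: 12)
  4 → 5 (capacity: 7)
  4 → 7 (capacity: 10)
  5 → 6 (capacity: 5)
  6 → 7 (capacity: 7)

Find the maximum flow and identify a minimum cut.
Max flow = 13, Min cut edges: (0,1)

Maximum flow: 13
Minimum cut: (0,1)
Partition: S = [0], T = [1, 2, 3, 4, 5, 6, 7]

Max-flow min-cut theorem verified: both equal 13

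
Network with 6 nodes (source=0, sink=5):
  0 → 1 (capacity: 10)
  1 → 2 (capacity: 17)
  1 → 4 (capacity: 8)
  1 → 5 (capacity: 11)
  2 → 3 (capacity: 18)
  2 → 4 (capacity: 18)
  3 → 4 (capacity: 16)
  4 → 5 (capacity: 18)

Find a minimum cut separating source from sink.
Min cut value = 10, edges: (0,1)

Min cut value: 10
Partition: S = [0], T = [1, 2, 3, 4, 5]
Cut edges: (0,1)

By max-flow min-cut theorem, max flow = min cut = 10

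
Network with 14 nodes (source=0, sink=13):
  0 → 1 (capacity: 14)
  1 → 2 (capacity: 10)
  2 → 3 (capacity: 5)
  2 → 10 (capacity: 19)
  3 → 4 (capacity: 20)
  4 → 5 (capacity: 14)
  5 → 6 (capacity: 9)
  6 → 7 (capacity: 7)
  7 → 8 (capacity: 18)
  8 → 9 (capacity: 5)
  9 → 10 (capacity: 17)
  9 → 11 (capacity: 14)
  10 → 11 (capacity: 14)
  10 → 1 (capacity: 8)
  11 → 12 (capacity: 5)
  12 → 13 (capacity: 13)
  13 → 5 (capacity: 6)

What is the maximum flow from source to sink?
Maximum flow = 5

Max flow: 5

Flow assignment:
  0 → 1: 5/14
  1 → 2: 10/10
  2 → 10: 10/19
  10 → 11: 5/14
  10 → 1: 5/8
  11 → 12: 5/5
  12 → 13: 5/13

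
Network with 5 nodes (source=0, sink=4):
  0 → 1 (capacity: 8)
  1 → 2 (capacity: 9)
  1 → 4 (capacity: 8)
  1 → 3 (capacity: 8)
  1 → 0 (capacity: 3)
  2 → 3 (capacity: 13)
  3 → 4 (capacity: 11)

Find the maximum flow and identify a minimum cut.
Max flow = 8, Min cut edges: (0,1)

Maximum flow: 8
Minimum cut: (0,1)
Partition: S = [0], T = [1, 2, 3, 4]

Max-flow min-cut theorem verified: both equal 8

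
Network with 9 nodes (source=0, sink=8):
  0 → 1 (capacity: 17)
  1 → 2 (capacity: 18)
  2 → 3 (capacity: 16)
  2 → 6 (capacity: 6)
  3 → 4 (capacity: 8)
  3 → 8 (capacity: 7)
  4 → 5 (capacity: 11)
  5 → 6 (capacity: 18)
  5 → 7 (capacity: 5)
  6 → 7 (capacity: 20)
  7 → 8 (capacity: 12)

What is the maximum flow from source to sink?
Maximum flow = 17

Max flow: 17

Flow assignment:
  0 → 1: 17/17
  1 → 2: 17/18
  2 → 3: 11/16
  2 → 6: 6/6
  3 → 4: 4/8
  3 → 8: 7/7
  4 → 5: 4/11
  5 → 7: 4/5
  6 → 7: 6/20
  7 → 8: 10/12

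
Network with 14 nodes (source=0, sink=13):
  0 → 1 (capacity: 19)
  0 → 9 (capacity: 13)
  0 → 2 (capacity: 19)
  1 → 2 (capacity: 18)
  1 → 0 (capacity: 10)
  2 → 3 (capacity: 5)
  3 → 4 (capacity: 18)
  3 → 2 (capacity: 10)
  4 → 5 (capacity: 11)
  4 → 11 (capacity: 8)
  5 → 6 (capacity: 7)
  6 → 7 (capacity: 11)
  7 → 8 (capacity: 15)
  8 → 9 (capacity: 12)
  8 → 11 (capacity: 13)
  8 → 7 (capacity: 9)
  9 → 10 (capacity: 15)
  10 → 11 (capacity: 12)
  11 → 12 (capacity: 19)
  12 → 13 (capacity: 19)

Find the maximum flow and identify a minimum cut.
Max flow = 17, Min cut edges: (2,3), (10,11)

Maximum flow: 17
Minimum cut: (2,3), (10,11)
Partition: S = [0, 1, 2, 9, 10], T = [3, 4, 5, 6, 7, 8, 11, 12, 13]

Max-flow min-cut theorem verified: both equal 17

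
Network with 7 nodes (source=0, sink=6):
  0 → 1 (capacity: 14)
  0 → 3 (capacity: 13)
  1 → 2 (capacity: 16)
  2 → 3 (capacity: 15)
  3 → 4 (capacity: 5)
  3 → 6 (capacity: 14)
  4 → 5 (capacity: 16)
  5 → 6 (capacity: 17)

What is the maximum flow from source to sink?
Maximum flow = 19

Max flow: 19

Flow assignment:
  0 → 1: 14/14
  0 → 3: 5/13
  1 → 2: 14/16
  2 → 3: 14/15
  3 → 4: 5/5
  3 → 6: 14/14
  4 → 5: 5/16
  5 → 6: 5/17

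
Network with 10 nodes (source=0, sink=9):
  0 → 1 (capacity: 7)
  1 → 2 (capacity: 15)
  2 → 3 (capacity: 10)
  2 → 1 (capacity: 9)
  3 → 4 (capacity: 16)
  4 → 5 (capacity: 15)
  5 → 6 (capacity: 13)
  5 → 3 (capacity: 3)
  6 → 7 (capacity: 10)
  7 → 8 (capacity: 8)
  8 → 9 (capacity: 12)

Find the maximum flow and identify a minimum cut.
Max flow = 7, Min cut edges: (0,1)

Maximum flow: 7
Minimum cut: (0,1)
Partition: S = [0], T = [1, 2, 3, 4, 5, 6, 7, 8, 9]

Max-flow min-cut theorem verified: both equal 7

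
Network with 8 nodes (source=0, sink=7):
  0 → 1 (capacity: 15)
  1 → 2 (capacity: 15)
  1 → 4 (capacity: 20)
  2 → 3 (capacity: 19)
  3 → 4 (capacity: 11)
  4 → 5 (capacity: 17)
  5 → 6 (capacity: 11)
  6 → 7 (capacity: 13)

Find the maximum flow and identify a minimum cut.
Max flow = 11, Min cut edges: (5,6)

Maximum flow: 11
Minimum cut: (5,6)
Partition: S = [0, 1, 2, 3, 4, 5], T = [6, 7]

Max-flow min-cut theorem verified: both equal 11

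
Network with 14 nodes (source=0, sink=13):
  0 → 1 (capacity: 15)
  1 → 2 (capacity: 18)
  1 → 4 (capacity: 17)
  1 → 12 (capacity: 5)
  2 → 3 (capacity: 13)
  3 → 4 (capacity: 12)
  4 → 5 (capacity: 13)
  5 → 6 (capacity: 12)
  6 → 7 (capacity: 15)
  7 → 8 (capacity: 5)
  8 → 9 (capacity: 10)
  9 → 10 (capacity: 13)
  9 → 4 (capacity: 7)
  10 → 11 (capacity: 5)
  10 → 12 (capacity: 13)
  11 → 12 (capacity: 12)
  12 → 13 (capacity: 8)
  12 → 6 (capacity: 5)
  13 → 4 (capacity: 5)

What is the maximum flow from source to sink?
Maximum flow = 8

Max flow: 8

Flow assignment:
  0 → 1: 8/15
  1 → 4: 5/17
  1 → 12: 3/5
  4 → 5: 5/13
  5 → 6: 5/12
  6 → 7: 5/15
  7 → 8: 5/5
  8 → 9: 5/10
  9 → 10: 5/13
  10 → 12: 5/13
  12 → 13: 8/8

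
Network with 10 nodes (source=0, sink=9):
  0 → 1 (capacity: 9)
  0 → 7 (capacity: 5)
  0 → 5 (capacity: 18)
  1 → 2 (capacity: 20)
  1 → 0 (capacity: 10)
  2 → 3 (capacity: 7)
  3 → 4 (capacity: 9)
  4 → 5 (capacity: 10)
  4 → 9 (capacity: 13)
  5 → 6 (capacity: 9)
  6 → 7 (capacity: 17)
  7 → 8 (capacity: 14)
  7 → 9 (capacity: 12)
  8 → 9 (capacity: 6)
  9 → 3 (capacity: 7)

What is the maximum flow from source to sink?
Maximum flow = 21

Max flow: 21

Flow assignment:
  0 → 1: 7/9
  0 → 7: 5/5
  0 → 5: 9/18
  1 → 2: 7/20
  2 → 3: 7/7
  3 → 4: 7/9
  4 → 9: 7/13
  5 → 6: 9/9
  6 → 7: 9/17
  7 → 8: 2/14
  7 → 9: 12/12
  8 → 9: 2/6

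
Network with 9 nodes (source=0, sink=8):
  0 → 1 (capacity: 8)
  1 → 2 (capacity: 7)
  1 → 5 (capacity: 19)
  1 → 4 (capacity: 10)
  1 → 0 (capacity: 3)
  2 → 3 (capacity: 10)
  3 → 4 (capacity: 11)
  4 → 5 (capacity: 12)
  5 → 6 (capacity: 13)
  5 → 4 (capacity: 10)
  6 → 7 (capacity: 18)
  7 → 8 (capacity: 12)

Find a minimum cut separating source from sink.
Min cut value = 8, edges: (0,1)

Min cut value: 8
Partition: S = [0], T = [1, 2, 3, 4, 5, 6, 7, 8]
Cut edges: (0,1)

By max-flow min-cut theorem, max flow = min cut = 8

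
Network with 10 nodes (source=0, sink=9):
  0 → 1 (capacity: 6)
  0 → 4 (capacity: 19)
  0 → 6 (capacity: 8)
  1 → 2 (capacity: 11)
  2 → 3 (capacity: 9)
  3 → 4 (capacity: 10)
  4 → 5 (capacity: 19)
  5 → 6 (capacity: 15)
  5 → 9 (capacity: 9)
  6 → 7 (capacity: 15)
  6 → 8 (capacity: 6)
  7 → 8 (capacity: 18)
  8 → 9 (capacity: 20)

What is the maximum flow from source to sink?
Maximum flow = 27

Max flow: 27

Flow assignment:
  0 → 4: 19/19
  0 → 6: 8/8
  4 → 5: 19/19
  5 → 6: 10/15
  5 → 9: 9/9
  6 → 7: 12/15
  6 → 8: 6/6
  7 → 8: 12/18
  8 → 9: 18/20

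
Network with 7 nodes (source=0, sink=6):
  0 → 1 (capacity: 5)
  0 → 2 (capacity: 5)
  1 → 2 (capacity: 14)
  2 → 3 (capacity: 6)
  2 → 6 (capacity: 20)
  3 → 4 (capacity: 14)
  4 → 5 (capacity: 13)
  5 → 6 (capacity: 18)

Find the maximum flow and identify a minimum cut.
Max flow = 10, Min cut edges: (0,1), (0,2)

Maximum flow: 10
Minimum cut: (0,1), (0,2)
Partition: S = [0], T = [1, 2, 3, 4, 5, 6]

Max-flow min-cut theorem verified: both equal 10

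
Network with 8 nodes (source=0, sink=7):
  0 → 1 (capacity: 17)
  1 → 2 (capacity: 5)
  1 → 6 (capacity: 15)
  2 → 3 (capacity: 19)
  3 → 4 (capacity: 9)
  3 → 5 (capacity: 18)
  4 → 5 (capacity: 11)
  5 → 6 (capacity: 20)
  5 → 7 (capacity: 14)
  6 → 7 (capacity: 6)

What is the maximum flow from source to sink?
Maximum flow = 11

Max flow: 11

Flow assignment:
  0 → 1: 11/17
  1 → 2: 5/5
  1 → 6: 6/15
  2 → 3: 5/19
  3 → 5: 5/18
  5 → 7: 5/14
  6 → 7: 6/6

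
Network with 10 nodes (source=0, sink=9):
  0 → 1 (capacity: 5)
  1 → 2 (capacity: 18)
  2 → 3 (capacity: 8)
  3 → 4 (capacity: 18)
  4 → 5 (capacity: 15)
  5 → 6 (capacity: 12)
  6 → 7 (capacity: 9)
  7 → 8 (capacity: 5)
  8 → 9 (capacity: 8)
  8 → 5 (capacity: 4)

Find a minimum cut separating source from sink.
Min cut value = 5, edges: (7,8)

Min cut value: 5
Partition: S = [0, 1, 2, 3, 4, 5, 6, 7], T = [8, 9]
Cut edges: (7,8)

By max-flow min-cut theorem, max flow = min cut = 5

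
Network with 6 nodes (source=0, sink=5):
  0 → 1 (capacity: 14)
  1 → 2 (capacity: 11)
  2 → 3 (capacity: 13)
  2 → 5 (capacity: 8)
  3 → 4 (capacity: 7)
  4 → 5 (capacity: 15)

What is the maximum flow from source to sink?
Maximum flow = 11

Max flow: 11

Flow assignment:
  0 → 1: 11/14
  1 → 2: 11/11
  2 → 3: 3/13
  2 → 5: 8/8
  3 → 4: 3/7
  4 → 5: 3/15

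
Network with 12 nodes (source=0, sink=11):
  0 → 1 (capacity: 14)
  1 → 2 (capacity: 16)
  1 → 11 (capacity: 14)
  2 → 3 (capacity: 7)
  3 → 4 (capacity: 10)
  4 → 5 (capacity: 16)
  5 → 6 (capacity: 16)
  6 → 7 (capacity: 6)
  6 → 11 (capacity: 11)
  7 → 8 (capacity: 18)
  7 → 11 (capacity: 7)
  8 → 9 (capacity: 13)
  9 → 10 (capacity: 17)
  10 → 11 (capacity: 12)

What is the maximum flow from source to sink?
Maximum flow = 14

Max flow: 14

Flow assignment:
  0 → 1: 14/14
  1 → 11: 14/14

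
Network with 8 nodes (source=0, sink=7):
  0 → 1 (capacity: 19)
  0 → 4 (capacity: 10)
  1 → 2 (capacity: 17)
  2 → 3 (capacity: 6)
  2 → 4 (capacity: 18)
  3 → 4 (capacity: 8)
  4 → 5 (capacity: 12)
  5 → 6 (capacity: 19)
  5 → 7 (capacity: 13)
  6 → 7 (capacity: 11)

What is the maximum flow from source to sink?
Maximum flow = 12

Max flow: 12

Flow assignment:
  0 → 1: 12/19
  1 → 2: 12/17
  2 → 4: 12/18
  4 → 5: 12/12
  5 → 7: 12/13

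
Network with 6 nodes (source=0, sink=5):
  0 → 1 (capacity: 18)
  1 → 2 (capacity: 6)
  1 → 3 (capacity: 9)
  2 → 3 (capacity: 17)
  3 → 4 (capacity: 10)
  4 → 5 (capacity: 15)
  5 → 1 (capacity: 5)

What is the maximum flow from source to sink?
Maximum flow = 10

Max flow: 10

Flow assignment:
  0 → 1: 10/18
  1 → 2: 1/6
  1 → 3: 9/9
  2 → 3: 1/17
  3 → 4: 10/10
  4 → 5: 10/15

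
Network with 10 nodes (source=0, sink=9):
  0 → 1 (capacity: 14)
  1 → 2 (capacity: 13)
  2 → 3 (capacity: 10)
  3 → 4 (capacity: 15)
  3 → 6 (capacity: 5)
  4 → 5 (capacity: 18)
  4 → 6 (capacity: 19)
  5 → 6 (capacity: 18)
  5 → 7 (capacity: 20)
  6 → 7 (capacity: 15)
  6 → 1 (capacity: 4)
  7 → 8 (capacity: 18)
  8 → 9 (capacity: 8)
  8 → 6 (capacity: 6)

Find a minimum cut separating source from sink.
Min cut value = 8, edges: (8,9)

Min cut value: 8
Partition: S = [0, 1, 2, 3, 4, 5, 6, 7, 8], T = [9]
Cut edges: (8,9)

By max-flow min-cut theorem, max flow = min cut = 8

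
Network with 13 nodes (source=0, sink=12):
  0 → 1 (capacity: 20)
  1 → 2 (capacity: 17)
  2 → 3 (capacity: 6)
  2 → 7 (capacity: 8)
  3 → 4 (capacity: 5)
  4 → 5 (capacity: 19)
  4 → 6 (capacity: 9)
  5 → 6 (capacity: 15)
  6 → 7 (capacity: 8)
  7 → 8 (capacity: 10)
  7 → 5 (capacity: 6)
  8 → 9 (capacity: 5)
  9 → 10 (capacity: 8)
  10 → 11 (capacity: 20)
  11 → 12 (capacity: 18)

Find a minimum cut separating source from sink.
Min cut value = 5, edges: (8,9)

Min cut value: 5
Partition: S = [0, 1, 2, 3, 4, 5, 6, 7, 8], T = [9, 10, 11, 12]
Cut edges: (8,9)

By max-flow min-cut theorem, max flow = min cut = 5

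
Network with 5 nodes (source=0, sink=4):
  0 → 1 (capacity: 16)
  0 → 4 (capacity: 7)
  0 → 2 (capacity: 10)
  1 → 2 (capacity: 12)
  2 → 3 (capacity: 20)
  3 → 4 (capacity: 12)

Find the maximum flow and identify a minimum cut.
Max flow = 19, Min cut edges: (0,4), (3,4)

Maximum flow: 19
Minimum cut: (0,4), (3,4)
Partition: S = [0, 1, 2, 3], T = [4]

Max-flow min-cut theorem verified: both equal 19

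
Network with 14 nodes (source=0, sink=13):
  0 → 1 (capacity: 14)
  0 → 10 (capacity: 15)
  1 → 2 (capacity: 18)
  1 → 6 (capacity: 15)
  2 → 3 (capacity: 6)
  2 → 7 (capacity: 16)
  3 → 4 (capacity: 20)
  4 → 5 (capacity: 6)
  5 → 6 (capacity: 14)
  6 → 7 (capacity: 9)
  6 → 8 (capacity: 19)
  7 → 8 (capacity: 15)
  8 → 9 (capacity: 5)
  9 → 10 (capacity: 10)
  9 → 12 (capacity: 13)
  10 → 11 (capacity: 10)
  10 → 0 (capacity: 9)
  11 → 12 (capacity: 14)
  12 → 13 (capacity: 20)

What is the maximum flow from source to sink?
Maximum flow = 15

Max flow: 15

Flow assignment:
  0 → 1: 5/14
  0 → 10: 10/15
  1 → 6: 5/15
  6 → 8: 5/19
  8 → 9: 5/5
  9 → 12: 5/13
  10 → 11: 10/10
  11 → 12: 10/14
  12 → 13: 15/20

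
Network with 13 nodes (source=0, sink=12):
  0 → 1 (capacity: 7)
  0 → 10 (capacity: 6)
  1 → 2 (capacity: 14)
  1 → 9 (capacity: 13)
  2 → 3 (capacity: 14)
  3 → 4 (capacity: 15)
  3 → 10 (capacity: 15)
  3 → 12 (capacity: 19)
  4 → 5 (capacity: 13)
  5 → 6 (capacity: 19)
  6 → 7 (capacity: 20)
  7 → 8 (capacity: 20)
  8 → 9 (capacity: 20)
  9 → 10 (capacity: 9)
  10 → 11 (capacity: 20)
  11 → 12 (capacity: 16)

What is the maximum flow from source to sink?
Maximum flow = 13

Max flow: 13

Flow assignment:
  0 → 1: 7/7
  0 → 10: 6/6
  1 → 2: 7/14
  2 → 3: 7/14
  3 → 12: 7/19
  10 → 11: 6/20
  11 → 12: 6/16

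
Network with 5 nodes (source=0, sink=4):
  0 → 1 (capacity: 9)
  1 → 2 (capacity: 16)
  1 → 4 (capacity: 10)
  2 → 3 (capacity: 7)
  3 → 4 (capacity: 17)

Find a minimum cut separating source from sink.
Min cut value = 9, edges: (0,1)

Min cut value: 9
Partition: S = [0], T = [1, 2, 3, 4]
Cut edges: (0,1)

By max-flow min-cut theorem, max flow = min cut = 9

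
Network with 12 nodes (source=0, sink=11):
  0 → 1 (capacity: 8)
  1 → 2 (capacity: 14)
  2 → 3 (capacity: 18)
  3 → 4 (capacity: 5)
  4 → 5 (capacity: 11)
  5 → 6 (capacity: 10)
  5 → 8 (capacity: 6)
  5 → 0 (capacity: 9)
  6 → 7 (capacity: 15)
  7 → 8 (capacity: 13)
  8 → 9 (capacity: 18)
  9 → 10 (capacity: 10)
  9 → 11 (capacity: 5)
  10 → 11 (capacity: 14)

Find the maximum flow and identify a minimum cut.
Max flow = 5, Min cut edges: (3,4)

Maximum flow: 5
Minimum cut: (3,4)
Partition: S = [0, 1, 2, 3], T = [4, 5, 6, 7, 8, 9, 10, 11]

Max-flow min-cut theorem verified: both equal 5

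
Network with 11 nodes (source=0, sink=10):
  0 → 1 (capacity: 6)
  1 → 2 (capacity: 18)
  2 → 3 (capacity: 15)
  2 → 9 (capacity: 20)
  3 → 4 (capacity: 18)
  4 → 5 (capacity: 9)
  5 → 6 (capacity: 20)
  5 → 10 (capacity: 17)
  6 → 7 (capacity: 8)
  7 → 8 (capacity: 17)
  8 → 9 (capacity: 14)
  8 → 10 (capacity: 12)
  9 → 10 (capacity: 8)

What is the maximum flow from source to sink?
Maximum flow = 6

Max flow: 6

Flow assignment:
  0 → 1: 6/6
  1 → 2: 6/18
  2 → 9: 6/20
  9 → 10: 6/8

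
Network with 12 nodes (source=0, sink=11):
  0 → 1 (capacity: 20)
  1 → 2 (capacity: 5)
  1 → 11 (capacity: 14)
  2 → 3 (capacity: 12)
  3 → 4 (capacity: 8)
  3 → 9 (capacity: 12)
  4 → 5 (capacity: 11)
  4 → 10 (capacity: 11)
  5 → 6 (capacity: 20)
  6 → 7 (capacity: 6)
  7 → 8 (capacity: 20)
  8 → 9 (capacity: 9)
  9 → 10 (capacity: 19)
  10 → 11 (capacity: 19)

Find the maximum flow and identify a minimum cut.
Max flow = 19, Min cut edges: (1,2), (1,11)

Maximum flow: 19
Minimum cut: (1,2), (1,11)
Partition: S = [0, 1], T = [2, 3, 4, 5, 6, 7, 8, 9, 10, 11]

Max-flow min-cut theorem verified: both equal 19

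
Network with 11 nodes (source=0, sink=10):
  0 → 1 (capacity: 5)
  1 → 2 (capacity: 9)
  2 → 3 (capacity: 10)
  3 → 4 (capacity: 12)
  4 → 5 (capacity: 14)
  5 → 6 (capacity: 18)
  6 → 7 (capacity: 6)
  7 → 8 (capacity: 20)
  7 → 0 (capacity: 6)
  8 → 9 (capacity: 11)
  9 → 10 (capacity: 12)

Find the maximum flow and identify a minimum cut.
Max flow = 5, Min cut edges: (0,1)

Maximum flow: 5
Minimum cut: (0,1)
Partition: S = [0], T = [1, 2, 3, 4, 5, 6, 7, 8, 9, 10]

Max-flow min-cut theorem verified: both equal 5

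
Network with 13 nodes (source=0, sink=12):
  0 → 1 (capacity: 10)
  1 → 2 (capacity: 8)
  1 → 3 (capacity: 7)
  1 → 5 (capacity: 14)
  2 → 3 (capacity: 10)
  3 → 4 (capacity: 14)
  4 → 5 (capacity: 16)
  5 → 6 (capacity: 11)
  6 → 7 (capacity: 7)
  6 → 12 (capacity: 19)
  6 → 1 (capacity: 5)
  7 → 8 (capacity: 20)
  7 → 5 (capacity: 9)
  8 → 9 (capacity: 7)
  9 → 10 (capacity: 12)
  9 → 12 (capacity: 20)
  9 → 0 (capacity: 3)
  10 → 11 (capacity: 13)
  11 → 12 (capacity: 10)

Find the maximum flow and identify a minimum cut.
Max flow = 10, Min cut edges: (0,1)

Maximum flow: 10
Minimum cut: (0,1)
Partition: S = [0], T = [1, 2, 3, 4, 5, 6, 7, 8, 9, 10, 11, 12]

Max-flow min-cut theorem verified: both equal 10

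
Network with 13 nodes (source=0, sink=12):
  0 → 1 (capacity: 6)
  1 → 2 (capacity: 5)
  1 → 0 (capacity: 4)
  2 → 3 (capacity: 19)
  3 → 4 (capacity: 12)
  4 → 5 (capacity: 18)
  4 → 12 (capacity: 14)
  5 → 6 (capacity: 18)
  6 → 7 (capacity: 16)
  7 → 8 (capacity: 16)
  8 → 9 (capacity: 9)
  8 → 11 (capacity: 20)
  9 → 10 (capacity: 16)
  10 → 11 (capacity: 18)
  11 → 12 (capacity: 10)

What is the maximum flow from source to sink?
Maximum flow = 5

Max flow: 5

Flow assignment:
  0 → 1: 5/6
  1 → 2: 5/5
  2 → 3: 5/19
  3 → 4: 5/12
  4 → 12: 5/14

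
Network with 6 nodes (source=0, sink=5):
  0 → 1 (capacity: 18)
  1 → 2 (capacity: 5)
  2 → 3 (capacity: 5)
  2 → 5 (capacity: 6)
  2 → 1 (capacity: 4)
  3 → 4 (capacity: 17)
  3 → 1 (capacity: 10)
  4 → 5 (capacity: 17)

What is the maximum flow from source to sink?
Maximum flow = 5

Max flow: 5

Flow assignment:
  0 → 1: 5/18
  1 → 2: 5/5
  2 → 5: 5/6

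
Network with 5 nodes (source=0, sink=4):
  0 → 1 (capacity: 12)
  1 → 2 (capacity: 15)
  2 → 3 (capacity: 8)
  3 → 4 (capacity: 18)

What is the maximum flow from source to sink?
Maximum flow = 8

Max flow: 8

Flow assignment:
  0 → 1: 8/12
  1 → 2: 8/15
  2 → 3: 8/8
  3 → 4: 8/18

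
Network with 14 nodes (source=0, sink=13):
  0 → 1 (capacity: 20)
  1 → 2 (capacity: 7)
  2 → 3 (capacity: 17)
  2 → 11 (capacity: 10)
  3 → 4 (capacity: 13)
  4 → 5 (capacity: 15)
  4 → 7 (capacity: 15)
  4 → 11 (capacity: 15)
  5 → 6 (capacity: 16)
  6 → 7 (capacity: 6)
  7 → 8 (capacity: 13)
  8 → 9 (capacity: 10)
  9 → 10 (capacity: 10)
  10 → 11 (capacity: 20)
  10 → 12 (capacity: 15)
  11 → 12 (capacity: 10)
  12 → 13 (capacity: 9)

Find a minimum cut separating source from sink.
Min cut value = 7, edges: (1,2)

Min cut value: 7
Partition: S = [0, 1], T = [2, 3, 4, 5, 6, 7, 8, 9, 10, 11, 12, 13]
Cut edges: (1,2)

By max-flow min-cut theorem, max flow = min cut = 7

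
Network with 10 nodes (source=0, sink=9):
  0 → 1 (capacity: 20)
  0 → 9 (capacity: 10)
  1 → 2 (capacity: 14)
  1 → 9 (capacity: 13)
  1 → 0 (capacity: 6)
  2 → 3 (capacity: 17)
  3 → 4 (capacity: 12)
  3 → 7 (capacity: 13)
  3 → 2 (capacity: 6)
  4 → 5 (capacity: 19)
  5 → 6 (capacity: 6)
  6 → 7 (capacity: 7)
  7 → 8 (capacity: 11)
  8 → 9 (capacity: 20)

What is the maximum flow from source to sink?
Maximum flow = 30

Max flow: 30

Flow assignment:
  0 → 1: 20/20
  0 → 9: 10/10
  1 → 2: 7/14
  1 → 9: 13/13
  2 → 3: 7/17
  3 → 7: 7/13
  7 → 8: 7/11
  8 → 9: 7/20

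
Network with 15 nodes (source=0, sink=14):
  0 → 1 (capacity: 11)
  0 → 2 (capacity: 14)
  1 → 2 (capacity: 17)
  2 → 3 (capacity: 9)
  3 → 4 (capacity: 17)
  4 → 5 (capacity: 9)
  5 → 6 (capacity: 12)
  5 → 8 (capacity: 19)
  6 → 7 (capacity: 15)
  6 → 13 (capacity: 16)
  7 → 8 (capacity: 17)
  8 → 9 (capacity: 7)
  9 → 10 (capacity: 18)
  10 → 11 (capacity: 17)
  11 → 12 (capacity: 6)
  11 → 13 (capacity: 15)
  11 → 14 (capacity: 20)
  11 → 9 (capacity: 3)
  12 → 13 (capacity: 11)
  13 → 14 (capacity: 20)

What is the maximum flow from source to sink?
Maximum flow = 9

Max flow: 9

Flow assignment:
  0 → 2: 9/14
  2 → 3: 9/9
  3 → 4: 9/17
  4 → 5: 9/9
  5 → 6: 9/12
  6 → 13: 9/16
  13 → 14: 9/20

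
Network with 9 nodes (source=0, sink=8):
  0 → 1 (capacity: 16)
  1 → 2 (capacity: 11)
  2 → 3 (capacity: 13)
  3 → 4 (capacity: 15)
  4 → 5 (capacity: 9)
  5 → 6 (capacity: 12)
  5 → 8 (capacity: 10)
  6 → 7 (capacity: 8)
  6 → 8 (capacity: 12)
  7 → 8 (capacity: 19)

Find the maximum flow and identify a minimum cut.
Max flow = 9, Min cut edges: (4,5)

Maximum flow: 9
Minimum cut: (4,5)
Partition: S = [0, 1, 2, 3, 4], T = [5, 6, 7, 8]

Max-flow min-cut theorem verified: both equal 9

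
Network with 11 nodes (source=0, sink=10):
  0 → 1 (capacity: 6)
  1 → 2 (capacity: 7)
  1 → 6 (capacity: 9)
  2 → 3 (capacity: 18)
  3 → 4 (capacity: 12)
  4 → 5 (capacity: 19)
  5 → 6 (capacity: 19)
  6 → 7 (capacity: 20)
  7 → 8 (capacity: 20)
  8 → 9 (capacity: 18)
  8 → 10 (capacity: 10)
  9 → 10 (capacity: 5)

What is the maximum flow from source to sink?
Maximum flow = 6

Max flow: 6

Flow assignment:
  0 → 1: 6/6
  1 → 6: 6/9
  6 → 7: 6/20
  7 → 8: 6/20
  8 → 10: 6/10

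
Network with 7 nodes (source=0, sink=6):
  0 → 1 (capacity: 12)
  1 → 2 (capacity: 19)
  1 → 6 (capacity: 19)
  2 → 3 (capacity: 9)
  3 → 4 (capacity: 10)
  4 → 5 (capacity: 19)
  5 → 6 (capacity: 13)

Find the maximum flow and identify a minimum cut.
Max flow = 12, Min cut edges: (0,1)

Maximum flow: 12
Minimum cut: (0,1)
Partition: S = [0], T = [1, 2, 3, 4, 5, 6]

Max-flow min-cut theorem verified: both equal 12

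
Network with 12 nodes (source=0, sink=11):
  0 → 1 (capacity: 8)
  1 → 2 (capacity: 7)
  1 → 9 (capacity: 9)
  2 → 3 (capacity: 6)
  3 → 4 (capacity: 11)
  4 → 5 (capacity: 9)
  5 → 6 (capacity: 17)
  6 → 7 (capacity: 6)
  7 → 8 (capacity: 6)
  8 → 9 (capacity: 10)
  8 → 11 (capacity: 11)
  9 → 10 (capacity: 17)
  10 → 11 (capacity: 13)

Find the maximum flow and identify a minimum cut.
Max flow = 8, Min cut edges: (0,1)

Maximum flow: 8
Minimum cut: (0,1)
Partition: S = [0], T = [1, 2, 3, 4, 5, 6, 7, 8, 9, 10, 11]

Max-flow min-cut theorem verified: both equal 8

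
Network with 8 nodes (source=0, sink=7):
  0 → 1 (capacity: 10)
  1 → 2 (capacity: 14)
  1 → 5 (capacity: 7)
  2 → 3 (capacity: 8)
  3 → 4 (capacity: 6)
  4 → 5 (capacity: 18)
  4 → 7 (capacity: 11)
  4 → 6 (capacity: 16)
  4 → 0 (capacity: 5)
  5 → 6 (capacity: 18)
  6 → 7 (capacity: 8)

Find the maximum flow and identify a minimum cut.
Max flow = 10, Min cut edges: (0,1)

Maximum flow: 10
Minimum cut: (0,1)
Partition: S = [0], T = [1, 2, 3, 4, 5, 6, 7]

Max-flow min-cut theorem verified: both equal 10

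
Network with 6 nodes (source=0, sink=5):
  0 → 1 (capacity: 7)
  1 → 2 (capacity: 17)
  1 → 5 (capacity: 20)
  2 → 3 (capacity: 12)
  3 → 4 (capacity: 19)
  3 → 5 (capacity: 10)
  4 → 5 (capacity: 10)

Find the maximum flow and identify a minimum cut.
Max flow = 7, Min cut edges: (0,1)

Maximum flow: 7
Minimum cut: (0,1)
Partition: S = [0], T = [1, 2, 3, 4, 5]

Max-flow min-cut theorem verified: both equal 7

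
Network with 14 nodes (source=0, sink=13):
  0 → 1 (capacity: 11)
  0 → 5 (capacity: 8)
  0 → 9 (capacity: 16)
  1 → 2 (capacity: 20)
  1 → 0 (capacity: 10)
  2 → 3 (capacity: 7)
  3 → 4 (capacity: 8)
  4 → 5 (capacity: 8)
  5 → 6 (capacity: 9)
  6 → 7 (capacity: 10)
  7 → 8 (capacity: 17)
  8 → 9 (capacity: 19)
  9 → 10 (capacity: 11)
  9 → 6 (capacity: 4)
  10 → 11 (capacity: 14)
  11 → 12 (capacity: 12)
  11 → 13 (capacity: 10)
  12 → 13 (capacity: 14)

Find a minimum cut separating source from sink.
Min cut value = 11, edges: (9,10)

Min cut value: 11
Partition: S = [0, 1, 2, 3, 4, 5, 6, 7, 8, 9], T = [10, 11, 12, 13]
Cut edges: (9,10)

By max-flow min-cut theorem, max flow = min cut = 11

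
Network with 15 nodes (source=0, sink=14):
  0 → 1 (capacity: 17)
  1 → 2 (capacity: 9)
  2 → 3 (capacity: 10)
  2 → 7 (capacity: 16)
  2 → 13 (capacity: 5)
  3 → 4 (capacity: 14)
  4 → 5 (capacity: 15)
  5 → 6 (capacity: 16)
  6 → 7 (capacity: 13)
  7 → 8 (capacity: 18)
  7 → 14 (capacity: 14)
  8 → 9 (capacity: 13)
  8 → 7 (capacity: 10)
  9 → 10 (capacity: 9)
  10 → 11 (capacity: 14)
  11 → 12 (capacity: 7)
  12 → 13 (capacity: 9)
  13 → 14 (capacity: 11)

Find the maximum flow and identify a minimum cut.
Max flow = 9, Min cut edges: (1,2)

Maximum flow: 9
Minimum cut: (1,2)
Partition: S = [0, 1], T = [2, 3, 4, 5, 6, 7, 8, 9, 10, 11, 12, 13, 14]

Max-flow min-cut theorem verified: both equal 9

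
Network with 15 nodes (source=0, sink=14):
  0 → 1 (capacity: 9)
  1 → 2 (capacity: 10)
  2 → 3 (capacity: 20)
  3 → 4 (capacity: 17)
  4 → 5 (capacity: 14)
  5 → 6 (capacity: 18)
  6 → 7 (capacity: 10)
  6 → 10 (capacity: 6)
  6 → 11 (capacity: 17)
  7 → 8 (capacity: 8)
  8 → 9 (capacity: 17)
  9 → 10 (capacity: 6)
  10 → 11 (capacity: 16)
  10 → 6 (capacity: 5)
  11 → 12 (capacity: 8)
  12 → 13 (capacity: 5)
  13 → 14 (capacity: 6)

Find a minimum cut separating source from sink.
Min cut value = 5, edges: (12,13)

Min cut value: 5
Partition: S = [0, 1, 2, 3, 4, 5, 6, 7, 8, 9, 10, 11, 12], T = [13, 14]
Cut edges: (12,13)

By max-flow min-cut theorem, max flow = min cut = 5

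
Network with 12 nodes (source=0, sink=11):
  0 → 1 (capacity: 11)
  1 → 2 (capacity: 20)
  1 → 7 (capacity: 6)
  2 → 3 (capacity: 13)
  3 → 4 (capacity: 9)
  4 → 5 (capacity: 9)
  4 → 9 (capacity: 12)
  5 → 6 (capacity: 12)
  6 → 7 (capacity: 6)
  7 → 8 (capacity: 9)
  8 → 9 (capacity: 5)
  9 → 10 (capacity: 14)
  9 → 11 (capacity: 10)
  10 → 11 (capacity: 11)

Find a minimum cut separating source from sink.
Min cut value = 11, edges: (0,1)

Min cut value: 11
Partition: S = [0], T = [1, 2, 3, 4, 5, 6, 7, 8, 9, 10, 11]
Cut edges: (0,1)

By max-flow min-cut theorem, max flow = min cut = 11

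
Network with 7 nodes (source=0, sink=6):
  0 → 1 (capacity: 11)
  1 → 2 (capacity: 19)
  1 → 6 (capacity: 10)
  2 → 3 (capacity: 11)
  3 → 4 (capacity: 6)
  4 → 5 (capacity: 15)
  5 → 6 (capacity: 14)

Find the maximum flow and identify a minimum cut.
Max flow = 11, Min cut edges: (0,1)

Maximum flow: 11
Minimum cut: (0,1)
Partition: S = [0], T = [1, 2, 3, 4, 5, 6]

Max-flow min-cut theorem verified: both equal 11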